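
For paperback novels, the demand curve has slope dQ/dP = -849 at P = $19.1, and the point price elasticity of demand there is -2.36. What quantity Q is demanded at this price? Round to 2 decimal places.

Ed = (dQ/dP)·(P/Q) ⇒ Q = (dQ/dP)·P/Ed = (-849)·19.1/(-2.36) = 6871.1440…

6871.14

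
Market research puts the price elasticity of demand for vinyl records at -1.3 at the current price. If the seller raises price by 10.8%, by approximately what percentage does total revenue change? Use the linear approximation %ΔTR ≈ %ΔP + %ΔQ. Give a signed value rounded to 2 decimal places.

%ΔQ ≈ Ed × %ΔP = (-1.3) × (+10.8%) = -14.0400%
%ΔTR ≈ %ΔP + %ΔQ = (+10.8%) + (-14.0400%) = -3.2400%

-3.24%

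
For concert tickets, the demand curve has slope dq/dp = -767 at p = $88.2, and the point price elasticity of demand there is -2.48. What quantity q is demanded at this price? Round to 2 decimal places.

Ed = (dq/dp)·(p/q) ⇒ q = (dq/dp)·p/Ed = (-767)·88.2/(-2.48) = 27277.9838…

27277.98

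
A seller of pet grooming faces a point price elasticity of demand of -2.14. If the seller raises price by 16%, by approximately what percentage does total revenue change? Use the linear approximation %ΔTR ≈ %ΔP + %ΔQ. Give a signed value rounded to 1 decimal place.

%ΔQ ≈ Ed × %ΔP = (-2.14) × (+16%) = -34.2400%
%ΔTR ≈ %ΔP + %ΔQ = (+16%) + (-34.2400%) = -18.2400%

-18.2%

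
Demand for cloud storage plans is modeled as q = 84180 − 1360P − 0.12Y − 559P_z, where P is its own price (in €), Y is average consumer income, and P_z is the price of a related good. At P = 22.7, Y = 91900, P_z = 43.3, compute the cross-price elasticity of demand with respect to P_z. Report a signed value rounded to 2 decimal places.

-1.34

At the given values, q = 84180 − 1360(22.7) − 0.12(91900) − 559(43.3) = 18075.3.
∂q/∂P_z = -559.
E = (-559) × (43.3/18075.3) = -1.3391…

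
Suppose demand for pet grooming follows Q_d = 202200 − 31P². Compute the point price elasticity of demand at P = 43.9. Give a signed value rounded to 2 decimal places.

-0.84

dQ_d/dP = −2·31·P = -2721.8. At P = 43.9, Q_d = 142456.49.
Ed = (dQ_d/dP)·(P/Q_d) = (-2721.8) × (43.9/142456.49) = -0.8387…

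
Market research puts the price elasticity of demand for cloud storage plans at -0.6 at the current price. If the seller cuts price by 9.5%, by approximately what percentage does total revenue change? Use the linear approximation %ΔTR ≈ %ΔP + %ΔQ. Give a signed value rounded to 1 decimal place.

-3.8%

%ΔQ ≈ Ed × %ΔP = (-0.6) × (-9.5%) = +5.7000%
%ΔTR ≈ %ΔP + %ΔQ = (-9.5%) + (+5.7000%) = -3.8000%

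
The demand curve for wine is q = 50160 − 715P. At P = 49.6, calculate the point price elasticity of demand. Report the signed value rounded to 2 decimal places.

dq/dP = −715. At P = 49.6, q = 50160 − 715(49.6) = 14696.
Ed = (dq/dP)·(P/q) = −715 × (49.6/14696) = -2.4131…

-2.41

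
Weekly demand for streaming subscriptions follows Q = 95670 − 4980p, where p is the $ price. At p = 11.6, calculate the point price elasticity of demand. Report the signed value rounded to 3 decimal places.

dQ/dp = −4980. At p = 11.6, Q = 95670 − 4980(11.6) = 37902.
Ed = (dQ/dp)·(p/Q) = −4980 × (11.6/37902) = -1.52414…

-1.524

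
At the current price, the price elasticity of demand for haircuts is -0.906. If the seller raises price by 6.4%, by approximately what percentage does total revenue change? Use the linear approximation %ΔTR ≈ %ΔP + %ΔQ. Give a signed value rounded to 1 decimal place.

+0.6%

%ΔQ ≈ Ed × %ΔP = (-0.906) × (+6.4%) = -5.7984%
%ΔTR ≈ %ΔP + %ΔQ = (+6.4%) + (-5.7984%) = +0.6016%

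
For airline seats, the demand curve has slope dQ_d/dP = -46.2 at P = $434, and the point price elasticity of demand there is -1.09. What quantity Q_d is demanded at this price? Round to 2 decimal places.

Ed = (dQ_d/dP)·(P/Q_d) ⇒ Q_d = (dQ_d/dP)·P/Ed = (-46.2)·434/(-1.09) = 18395.2293…

18395.23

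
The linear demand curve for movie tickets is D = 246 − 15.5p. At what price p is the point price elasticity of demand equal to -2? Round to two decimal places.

Ed = −15.5p/(246 − 15.5p). Set this equal to -2:
15.5p = 2·(246 − 15.5p) ⇒ 15.5p(1 + 2) = 2·246
p = 2·246 / (15.5·3) = 10.5806…

10.58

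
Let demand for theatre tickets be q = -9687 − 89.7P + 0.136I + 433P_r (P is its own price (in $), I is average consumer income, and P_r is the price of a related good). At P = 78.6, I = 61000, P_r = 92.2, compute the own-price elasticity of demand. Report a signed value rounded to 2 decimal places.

At the given values, q = -9687 − 89.7(78.6) + 0.136(61000) + 433(92.2) = 31481.18.
∂q/∂P = −89.7.
E = (-89.7) × (78.6/31481.18) = -0.2239…

-0.22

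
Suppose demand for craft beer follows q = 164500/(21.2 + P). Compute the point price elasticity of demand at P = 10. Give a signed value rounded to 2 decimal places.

-0.32

dq/dP = −164500/(21.2 + P)² = -168.988. At P = 10, q = 5272.44.
Ed = (dq/dP)·(P/q) = (-168.988) × (10/5272.44) = -0.3205…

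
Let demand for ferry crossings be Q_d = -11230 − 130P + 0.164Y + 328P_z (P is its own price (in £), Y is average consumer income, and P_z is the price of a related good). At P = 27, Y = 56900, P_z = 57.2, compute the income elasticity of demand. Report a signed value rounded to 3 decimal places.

At the given values, Q_d = -11230 − 130(27) + 0.164(56900) + 328(57.2) = 13353.2.
∂Q_d/∂Y = 0.164.
E = (0.164) × (56900/13353.2) = 0.69882…

0.699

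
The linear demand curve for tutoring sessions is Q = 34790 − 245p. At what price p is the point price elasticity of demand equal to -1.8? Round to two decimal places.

91.29

Ed = −245p/(34790 − 245p). Set this equal to -1.8:
245p = 1.8·(34790 − 245p) ⇒ 245p(1 + 1.8) = 1.8·34790
p = 1.8·34790 / (245·2.8) = 91.2857…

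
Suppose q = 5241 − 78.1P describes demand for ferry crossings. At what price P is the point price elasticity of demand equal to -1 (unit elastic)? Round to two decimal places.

33.55

Ed = −78.1P/(5241 − 78.1P). Set this equal to -1:
78.1P = 1·(5241 − 78.1P) ⇒ 78.1P(1 + 1) = 1·5241
P = 1·5241 / (78.1·2) = 33.5531…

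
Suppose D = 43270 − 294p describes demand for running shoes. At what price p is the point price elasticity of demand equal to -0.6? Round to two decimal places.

Ed = −294p/(43270 − 294p). Set this equal to -0.6:
294p = 0.6·(43270 − 294p) ⇒ 294p(1 + 0.6) = 0.6·43270
p = 0.6·43270 / (294·1.6) = 55.1913…

55.19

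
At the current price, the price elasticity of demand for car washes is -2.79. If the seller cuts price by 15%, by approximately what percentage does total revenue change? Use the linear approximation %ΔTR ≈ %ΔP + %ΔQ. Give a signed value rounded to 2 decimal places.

+26.85%

%ΔQ ≈ Ed × %ΔP = (-2.79) × (-15%) = +41.8500%
%ΔTR ≈ %ΔP + %ΔQ = (-15%) + (+41.8500%) = +26.8500%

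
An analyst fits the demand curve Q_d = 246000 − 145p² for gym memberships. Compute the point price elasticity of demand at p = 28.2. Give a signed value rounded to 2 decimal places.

-1.76

dQ_d/dp = −2·145·p = -8178. At p = 28.2, Q_d = 130690.2.
Ed = (dQ_d/dp)·(p/Q_d) = (-8178) × (28.2/130690.2) = -1.7646…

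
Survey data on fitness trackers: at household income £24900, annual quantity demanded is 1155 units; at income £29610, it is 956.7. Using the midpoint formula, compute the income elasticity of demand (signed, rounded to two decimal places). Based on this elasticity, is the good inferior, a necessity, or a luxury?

%ΔQ = (956.7 − 1155)/[( 1155 + 956.7)/2] = -198.3/1055.85 = -0.187810…
%ΔIncome = (29610 − 24900)/[( 24900 + 29610)/2] = 4710/27255 = 0.172812…
E_income = (-198.3/1055.85) / (4710/27255) = -1.0867…
E_income < 0 ⇒ inferior good.

-1.09; inferior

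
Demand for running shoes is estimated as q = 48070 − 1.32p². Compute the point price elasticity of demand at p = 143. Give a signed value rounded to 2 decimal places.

dq/dp = −2·1.32·p = -377.52. At p = 143, q = 21077.32.
Ed = (dq/dp)·(p/q) = (-377.52) × (143/21077.32) = -2.5613…

-2.56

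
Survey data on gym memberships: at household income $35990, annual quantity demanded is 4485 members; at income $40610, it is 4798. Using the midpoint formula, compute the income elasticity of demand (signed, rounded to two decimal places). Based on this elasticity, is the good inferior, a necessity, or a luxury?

%ΔQ = (4798 − 4485)/[( 4485 + 4798)/2] = 313/4641.5 = 0.067435…
%ΔIncome = (40610 − 35990)/[( 35990 + 40610)/2] = 4620/38300 = 0.120626…
E_income = (313/4641.5) / (4620/38300) = 0.5590…
0 < E_income < 1 ⇒ normal good, necessity.

0.56; necessity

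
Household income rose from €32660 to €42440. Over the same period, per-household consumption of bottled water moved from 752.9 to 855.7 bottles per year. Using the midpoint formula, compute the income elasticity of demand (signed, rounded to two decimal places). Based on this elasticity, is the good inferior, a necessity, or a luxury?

%ΔQ = (855.7 − 752.9)/[( 752.9 + 855.7)/2] = 102.8/804.3 = 0.127813…
%ΔIncome = (42440 − 32660)/[( 32660 + 42440)/2] = 9780/37550 = 0.260452…
E_income = (102.8/804.3) / (9780/37550) = 0.4907…
0 < E_income < 1 ⇒ normal good, necessity.

0.49; necessity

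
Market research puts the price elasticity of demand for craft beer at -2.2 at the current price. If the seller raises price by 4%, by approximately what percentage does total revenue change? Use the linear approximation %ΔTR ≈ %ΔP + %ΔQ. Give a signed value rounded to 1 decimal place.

-4.8%

%ΔQ ≈ Ed × %ΔP = (-2.2) × (+4%) = -8.8000%
%ΔTR ≈ %ΔP + %ΔQ = (+4%) + (-8.8000%) = -4.8000%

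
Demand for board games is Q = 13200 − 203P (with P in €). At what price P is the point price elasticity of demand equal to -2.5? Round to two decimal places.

46.45

Ed = −203P/(13200 − 203P). Set this equal to -2.5:
203P = 2.5·(13200 − 203P) ⇒ 203P(1 + 2.5) = 2.5·13200
P = 2.5·13200 / (203·3.5) = 46.4461…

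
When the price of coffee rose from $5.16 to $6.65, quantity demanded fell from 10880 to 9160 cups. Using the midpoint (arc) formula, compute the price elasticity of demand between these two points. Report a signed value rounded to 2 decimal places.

-0.68

%ΔQ = (9160 − 10880) / [(10880 + 9160)/2] = -1720/10020 = -0.171656…
%ΔP = (6.65 − 5.16) / [(5.16 + 6.65)/2] = 1.49/5.905 = 0.252328…
Arc Ed = %ΔQ / %ΔP = (-1720/10020) / (1.49/5.905) = -0.6802…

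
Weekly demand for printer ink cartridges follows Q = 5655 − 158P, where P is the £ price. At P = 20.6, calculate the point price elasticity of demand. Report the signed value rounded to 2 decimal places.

-1.36

dQ/dP = −158. At P = 20.6, Q = 5655 − 158(20.6) = 2400.2.
Ed = (dQ/dP)·(P/Q) = −158 × (20.6/2400.2) = -1.3560…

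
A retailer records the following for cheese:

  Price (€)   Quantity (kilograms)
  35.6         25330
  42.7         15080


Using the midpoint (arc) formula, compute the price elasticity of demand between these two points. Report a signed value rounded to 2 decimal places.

-2.80

%ΔQ = (15080 − 25330) / [(25330 + 15080)/2] = -10250/20205 = -0.507300…
%ΔP = (42.7 − 35.6) / [(35.6 + 42.7)/2] = 7.1/39.15 = 0.181353…
Arc Ed = %ΔQ / %ΔP = (-10250/20205) / (7.1/39.15) = -2.7972…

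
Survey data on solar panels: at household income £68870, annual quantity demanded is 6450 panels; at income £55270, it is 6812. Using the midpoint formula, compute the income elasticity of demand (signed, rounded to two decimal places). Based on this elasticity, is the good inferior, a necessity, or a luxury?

-0.25; inferior

%ΔQ = (6812 − 6450)/[( 6450 + 6812)/2] = 362/6631 = 0.054592…
%ΔIncome = (55270 − 68870)/[( 68870 + 55270)/2] = -13600/62070 = -0.219107…
E_income = (362/6631) / (-13600/62070) = -0.2491…
E_income < 0 ⇒ inferior good.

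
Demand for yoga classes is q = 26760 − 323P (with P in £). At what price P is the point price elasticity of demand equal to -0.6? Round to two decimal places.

Ed = −323P/(26760 − 323P). Set this equal to -0.6:
323P = 0.6·(26760 − 323P) ⇒ 323P(1 + 0.6) = 0.6·26760
P = 0.6·26760 / (323·1.6) = 31.0681…

31.07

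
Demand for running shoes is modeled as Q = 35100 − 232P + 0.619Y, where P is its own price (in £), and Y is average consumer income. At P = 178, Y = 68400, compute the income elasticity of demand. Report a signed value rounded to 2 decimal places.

1.17

At the given values, Q = 35100 − 232(178) + 0.619(68400) = 36143.6.
∂Q/∂Y = 0.619.
E = (0.619) × (68400/36143.6) = 1.1714…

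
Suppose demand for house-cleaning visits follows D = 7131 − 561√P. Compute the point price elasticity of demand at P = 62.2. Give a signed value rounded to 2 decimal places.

-0.82

dD/dP = −561/(2√P) = -35.5662. At P = 62.2, D = 2706.56.
Ed = (dD/dP)·(P/D) = (-35.5662) × (62.2/2706.56) = -0.8173…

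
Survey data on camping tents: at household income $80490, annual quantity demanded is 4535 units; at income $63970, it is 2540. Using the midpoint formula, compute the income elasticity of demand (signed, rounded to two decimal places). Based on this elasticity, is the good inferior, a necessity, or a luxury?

%ΔQ = (2540 − 4535)/[( 4535 + 2540)/2] = -1995/3537.5 = -0.563957…
%ΔIncome = (63970 − 80490)/[( 80490 + 63970)/2] = -16520/72230 = -0.228713…
E_income = (-1995/3537.5) / (-16520/72230) = 2.4657…
E_income > 1 ⇒ normal good, luxury.

2.47; luxury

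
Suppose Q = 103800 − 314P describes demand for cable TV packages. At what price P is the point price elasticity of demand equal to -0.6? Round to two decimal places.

123.96

Ed = −314P/(103800 − 314P). Set this equal to -0.6:
314P = 0.6·(103800 − 314P) ⇒ 314P(1 + 0.6) = 0.6·103800
P = 0.6·103800 / (314·1.6) = 123.9649…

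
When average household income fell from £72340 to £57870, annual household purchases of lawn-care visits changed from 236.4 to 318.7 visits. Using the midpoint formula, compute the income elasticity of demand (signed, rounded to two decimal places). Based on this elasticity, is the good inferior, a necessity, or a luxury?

-1.33; inferior

%ΔQ = (318.7 − 236.4)/[( 236.4 + 318.7)/2] = 82.3/277.55 = 0.296523…
%ΔIncome = (57870 − 72340)/[( 72340 + 57870)/2] = -14470/65105 = -0.222256…
E_income = (82.3/277.55) / (-14470/65105) = -1.3341…
E_income < 0 ⇒ inferior good.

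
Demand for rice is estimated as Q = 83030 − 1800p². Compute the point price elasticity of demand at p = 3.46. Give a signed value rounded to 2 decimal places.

-0.70

dQ/dp = −2·1800·p = -12456. At p = 3.46, Q = 61481.12.
Ed = (dQ/dp)·(p/Q) = (-12456) × (3.46/61481.12) = -0.7009…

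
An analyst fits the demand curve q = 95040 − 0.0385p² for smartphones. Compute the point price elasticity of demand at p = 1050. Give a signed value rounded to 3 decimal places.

-1.614

dq/dp = −2·0.0385·p = -80.85. At p = 1050, q = 52593.75.
Ed = (dq/dp)·(p/q) = (-80.85) × (1050/52593.75) = -1.61411…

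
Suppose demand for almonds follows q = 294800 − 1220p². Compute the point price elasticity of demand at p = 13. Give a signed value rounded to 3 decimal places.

-4.653

dq/dp = −2·1220·p = -31720. At p = 13, q = 88620.
Ed = (dq/dp)·(p/q) = (-31720) × (13/88620) = -4.65312…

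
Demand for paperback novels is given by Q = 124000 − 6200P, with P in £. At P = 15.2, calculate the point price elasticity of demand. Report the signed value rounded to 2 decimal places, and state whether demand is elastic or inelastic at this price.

-3.17; elastic

dQ/dP = −6200. At P = 15.2, Q = 124000 − 6200(15.2) = 29760.
Ed = (dQ/dP)·(P/Q) = −6200 × (15.2/29760) = -3.1666…
|Ed| = 3.17 > 1, so demand is elastic.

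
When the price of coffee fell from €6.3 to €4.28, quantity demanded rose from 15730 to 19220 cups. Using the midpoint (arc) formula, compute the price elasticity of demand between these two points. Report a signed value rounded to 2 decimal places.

%ΔQ = (19220 − 15730) / [(15730 + 19220)/2] = 3490/17475 = 0.199713…
%ΔP = (4.28 − 6.3) / [(6.3 + 4.28)/2] = -2.02/5.29 = -0.381852…
Arc Ed = %ΔQ / %ΔP = (3490/17475) / (-2.02/5.29) = -0.5230…

-0.52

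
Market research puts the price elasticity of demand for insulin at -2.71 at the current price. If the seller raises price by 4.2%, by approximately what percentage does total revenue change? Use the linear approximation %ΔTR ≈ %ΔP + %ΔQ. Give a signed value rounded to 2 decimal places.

-7.18%

%ΔQ ≈ Ed × %ΔP = (-2.71) × (+4.2%) = -11.3820%
%ΔTR ≈ %ΔP + %ΔQ = (+4.2%) + (-11.3820%) = -7.1820%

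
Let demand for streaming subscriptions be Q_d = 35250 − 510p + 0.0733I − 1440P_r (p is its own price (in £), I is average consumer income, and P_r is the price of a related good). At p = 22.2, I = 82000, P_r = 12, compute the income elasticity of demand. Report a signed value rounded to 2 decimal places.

At the given values, Q_d = 35250 − 510(22.2) + 0.0733(82000) − 1440(12) = 12658.6.
∂Q_d/∂I = 0.0733.
E = (0.0733) × (82000/12658.6) = 0.4748…

0.47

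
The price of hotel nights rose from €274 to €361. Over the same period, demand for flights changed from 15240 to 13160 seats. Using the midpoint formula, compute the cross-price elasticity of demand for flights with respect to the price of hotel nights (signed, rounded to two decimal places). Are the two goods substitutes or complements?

%ΔQ_{flights} = (13160 − 15240)/avg = -2080/14200 = -0.146478…
%ΔP_{hotel nights} = (361 − 274)/avg = 87/317.5 = 0.274015…
E_cross = (-2080/14200) / (87/317.5) = -0.5345…
E_cross < 0 ⇒ the goods are complements.

-0.53; complements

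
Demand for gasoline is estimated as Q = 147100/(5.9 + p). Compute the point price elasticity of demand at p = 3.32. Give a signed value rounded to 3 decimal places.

-0.360

dQ/dp = −147100/(5.9 + p)² = -1730.42. At p = 3.32, Q = 15954.4.
Ed = (dQ/dp)·(p/Q) = (-1730.42) × (3.32/15954.4) = -0.36008…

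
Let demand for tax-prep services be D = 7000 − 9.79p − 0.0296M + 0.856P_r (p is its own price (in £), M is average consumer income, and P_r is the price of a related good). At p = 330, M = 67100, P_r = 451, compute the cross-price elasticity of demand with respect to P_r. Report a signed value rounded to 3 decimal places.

0.178

At the given values, D = 7000 − 9.79(330) − 0.0296(67100) + 0.856(451) = 2169.196.
∂D/∂P_r = 0.856.
E = (0.856) × (451/2169.196) = 0.17797…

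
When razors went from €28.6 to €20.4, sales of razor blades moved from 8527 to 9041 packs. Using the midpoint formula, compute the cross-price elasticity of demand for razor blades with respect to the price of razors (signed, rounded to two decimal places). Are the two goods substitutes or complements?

%ΔQ_{razor blades} = (9041 − 8527)/avg = 514/8784 = 0.058515…
%ΔP_{razors} = (20.4 − 28.6)/avg = -8.2/24.5 = -0.334693…
E_cross = (514/8784) / (-8.2/24.5) = -0.1748…
E_cross < 0 ⇒ the goods are complements.

-0.17; complements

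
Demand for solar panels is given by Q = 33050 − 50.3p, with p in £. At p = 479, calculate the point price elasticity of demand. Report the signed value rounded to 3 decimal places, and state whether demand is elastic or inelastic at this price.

dQ/dp = −50.3. At p = 479, Q = 33050 − 50.3(479) = 8956.3.
Ed = (dQ/dp)·(p/Q) = −50.3 × (479/8956.3) = -2.69013…
|Ed| = 2.690 > 1, so demand is elastic.

-2.690; elastic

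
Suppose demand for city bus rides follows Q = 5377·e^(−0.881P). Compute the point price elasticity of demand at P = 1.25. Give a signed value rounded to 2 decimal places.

dQ/dP = −0.881·Q = -1574.89. At P = 1.25, Q = 1787.61.
Ed = (dQ/dP)·(P/Q) = (-1574.89) × (1.25/1787.61) = -1.1012…

-1.10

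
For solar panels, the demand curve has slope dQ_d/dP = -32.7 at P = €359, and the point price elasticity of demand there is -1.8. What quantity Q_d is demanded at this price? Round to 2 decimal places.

Ed = (dQ_d/dP)·(P/Q_d) ⇒ Q_d = (dQ_d/dP)·P/Ed = (-32.7)·359/(-1.8) = 6521.8333…

6521.83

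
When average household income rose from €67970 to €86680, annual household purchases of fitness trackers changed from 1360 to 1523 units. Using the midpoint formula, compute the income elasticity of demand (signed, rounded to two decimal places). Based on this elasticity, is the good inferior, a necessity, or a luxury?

0.47; necessity

%ΔQ = (1523 − 1360)/[( 1360 + 1523)/2] = 163/1441.5 = 0.113076…
%ΔIncome = (86680 − 67970)/[( 67970 + 86680)/2] = 18710/77325 = 0.241965…
E_income = (163/1441.5) / (18710/77325) = 0.4673…
0 < E_income < 1 ⇒ normal good, necessity.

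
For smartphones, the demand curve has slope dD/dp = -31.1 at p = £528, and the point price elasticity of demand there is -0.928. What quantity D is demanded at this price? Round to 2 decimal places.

17694.83

Ed = (dD/dp)·(p/D) ⇒ D = (dD/dp)·p/Ed = (-31.1)·528/(-0.928) = 17694.8275…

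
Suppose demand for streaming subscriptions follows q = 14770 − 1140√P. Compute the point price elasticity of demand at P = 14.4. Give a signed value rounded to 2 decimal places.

dq/dP = −1140/(2√P) = -150.208. At P = 14.4, q = 10444.
Ed = (dq/dP)·(P/q) = (-150.208) × (14.4/10444) = -0.2071…

-0.21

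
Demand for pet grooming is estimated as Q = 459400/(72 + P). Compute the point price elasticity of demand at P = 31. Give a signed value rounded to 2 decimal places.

dQ/dP = −459400/(72 + P)² = -43.3029. At P = 31, Q = 4460.19.
Ed = (dQ/dP)·(P/Q) = (-43.3029) × (31/4460.19) = -0.3009…

-0.30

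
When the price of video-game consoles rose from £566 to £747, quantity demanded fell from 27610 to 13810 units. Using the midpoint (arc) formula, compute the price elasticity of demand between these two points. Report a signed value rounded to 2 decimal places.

-2.42

%ΔQ = (13810 − 27610) / [(27610 + 13810)/2] = -13800/20710 = -0.666344…
%ΔP = (747 − 566) / [(566 + 747)/2] = 181/656.5 = 0.275704…
Arc Ed = %ΔQ / %ΔP = (-13800/20710) / (181/656.5) = -2.4168…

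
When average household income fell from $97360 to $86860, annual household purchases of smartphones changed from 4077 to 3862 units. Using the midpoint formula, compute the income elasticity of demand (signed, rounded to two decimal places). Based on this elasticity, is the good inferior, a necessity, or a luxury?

%ΔQ = (3862 − 4077)/[( 4077 + 3862)/2] = -215/3969.5 = -0.054162…
%ΔIncome = (86860 − 97360)/[( 97360 + 86860)/2] = -10500/92110 = -0.113994…
E_income = (-215/3969.5) / (-10500/92110) = 0.4751…
0 < E_income < 1 ⇒ normal good, necessity.

0.48; necessity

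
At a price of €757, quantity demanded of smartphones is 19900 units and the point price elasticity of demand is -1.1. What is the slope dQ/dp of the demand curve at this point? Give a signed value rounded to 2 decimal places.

-28.92

Ed = (dQ/dp)·(p/Q) ⇒ dQ/dp = Ed·Q/p = (-1.1)·19900/757 = -28.9167…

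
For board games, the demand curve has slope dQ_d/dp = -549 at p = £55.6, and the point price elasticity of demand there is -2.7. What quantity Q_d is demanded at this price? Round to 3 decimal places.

11305.333

Ed = (dQ_d/dp)·(p/Q_d) ⇒ Q_d = (dQ_d/dp)·p/Ed = (-549)·55.6/(-2.7) = 11305.33333…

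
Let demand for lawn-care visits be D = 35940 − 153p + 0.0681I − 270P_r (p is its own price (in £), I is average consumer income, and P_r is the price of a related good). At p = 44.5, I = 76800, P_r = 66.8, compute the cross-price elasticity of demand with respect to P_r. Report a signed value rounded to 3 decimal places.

At the given values, D = 35940 − 153(44.5) + 0.0681(76800) − 270(66.8) = 16325.58.
∂D/∂P_r = -270.
E = (-270) × (66.8/16325.58) = -1.10476…

-1.105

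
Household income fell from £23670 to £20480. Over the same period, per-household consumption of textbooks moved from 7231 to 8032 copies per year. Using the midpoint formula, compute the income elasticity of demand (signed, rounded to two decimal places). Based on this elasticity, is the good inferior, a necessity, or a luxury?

%ΔQ = (8032 − 7231)/[( 7231 + 8032)/2] = 801/7631.5 = 0.104959…
%ΔIncome = (20480 − 23670)/[( 23670 + 20480)/2] = -3190/22075 = -0.144507…
E_income = (801/7631.5) / (-3190/22075) = -0.7263…
E_income < 0 ⇒ inferior good.

-0.73; inferior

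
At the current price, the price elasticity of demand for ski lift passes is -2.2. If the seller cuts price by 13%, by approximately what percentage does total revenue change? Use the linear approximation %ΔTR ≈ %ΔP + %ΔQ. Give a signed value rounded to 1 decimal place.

%ΔQ ≈ Ed × %ΔP = (-2.2) × (-13%) = +28.6000%
%ΔTR ≈ %ΔP + %ΔQ = (-13%) + (+28.6000%) = +15.6000%

+15.6%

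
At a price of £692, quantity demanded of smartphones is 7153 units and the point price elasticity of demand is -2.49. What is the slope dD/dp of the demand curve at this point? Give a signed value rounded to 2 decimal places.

Ed = (dD/dp)·(p/D) ⇒ dD/dp = Ed·D/p = (-2.49)·7153/692 = -25.7383…

-25.74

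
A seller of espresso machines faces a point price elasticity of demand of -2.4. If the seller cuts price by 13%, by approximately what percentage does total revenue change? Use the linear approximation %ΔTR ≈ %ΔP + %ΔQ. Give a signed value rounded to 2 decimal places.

%ΔQ ≈ Ed × %ΔP = (-2.4) × (-13%) = +31.2000%
%ΔTR ≈ %ΔP + %ΔQ = (-13%) + (+31.2000%) = +18.2000%

+18.20%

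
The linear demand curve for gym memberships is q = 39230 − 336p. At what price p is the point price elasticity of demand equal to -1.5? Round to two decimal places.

Ed = −336p/(39230 − 336p). Set this equal to -1.5:
336p = 1.5·(39230 − 336p) ⇒ 336p(1 + 1.5) = 1.5·39230
p = 1.5·39230 / (336·2.5) = 70.0535…

70.05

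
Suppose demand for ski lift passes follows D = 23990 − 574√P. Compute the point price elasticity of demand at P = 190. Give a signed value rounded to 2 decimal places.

-0.25

dD/dP = −574/(2√P) = -20.8212. At P = 190, D = 16078.
Ed = (dD/dP)·(P/D) = (-20.8212) × (190/16078) = -0.2460…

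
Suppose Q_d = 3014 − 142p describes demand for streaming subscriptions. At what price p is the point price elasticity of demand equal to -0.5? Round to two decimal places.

Ed = −142p/(3014 − 142p). Set this equal to -0.5:
142p = 0.5·(3014 − 142p) ⇒ 142p(1 + 0.5) = 0.5·3014
p = 0.5·3014 / (142·1.5) = 7.0751…

7.08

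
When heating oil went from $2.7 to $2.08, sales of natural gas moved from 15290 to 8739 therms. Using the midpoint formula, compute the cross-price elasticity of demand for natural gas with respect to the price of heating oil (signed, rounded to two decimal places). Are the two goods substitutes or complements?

2.10; substitutes

%ΔQ_{natural gas} = (8739 − 15290)/avg = -6551/12014.5 = -0.545257…
%ΔP_{heating oil} = (2.08 − 2.7)/avg = -0.62/2.39 = -0.259414…
E_cross = (-6551/12014.5) / (-0.62/2.39) = 2.1018…
E_cross > 0 ⇒ the goods are substitutes.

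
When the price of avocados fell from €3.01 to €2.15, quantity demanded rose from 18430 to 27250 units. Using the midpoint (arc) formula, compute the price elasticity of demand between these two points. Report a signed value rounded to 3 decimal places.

-1.158

%ΔQ = (27250 − 18430) / [(18430 + 27250)/2] = 8820/22840 = 0.386164…
%ΔP = (2.15 − 3.01) / [(3.01 + 2.15)/2] = -0.86/2.58 = -0.333333…
Arc Ed = %ΔQ / %ΔP = (8820/22840) / (-0.86/2.58) = -1.15849…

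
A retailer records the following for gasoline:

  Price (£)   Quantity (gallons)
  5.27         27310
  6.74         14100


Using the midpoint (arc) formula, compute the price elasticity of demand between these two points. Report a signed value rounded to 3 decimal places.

%ΔQ = (14100 − 27310) / [(27310 + 14100)/2] = -13210/20705 = -0.638010…
%ΔP = (6.74 − 5.27) / [(5.27 + 6.74)/2] = 1.47/6.005 = 0.244796…
Arc Ed = %ΔQ / %ΔP = (-13210/20705) / (1.47/6.005) = -2.60629…

-2.606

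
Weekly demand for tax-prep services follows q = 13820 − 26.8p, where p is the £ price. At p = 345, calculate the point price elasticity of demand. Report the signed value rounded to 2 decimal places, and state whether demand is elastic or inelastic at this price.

dq/dp = −26.8. At p = 345, q = 13820 − 26.8(345) = 4574.
Ed = (dq/dp)·(p/q) = −26.8 × (345/4574) = -2.0214…
|Ed| = 2.02 > 1, so demand is elastic.

-2.02; elastic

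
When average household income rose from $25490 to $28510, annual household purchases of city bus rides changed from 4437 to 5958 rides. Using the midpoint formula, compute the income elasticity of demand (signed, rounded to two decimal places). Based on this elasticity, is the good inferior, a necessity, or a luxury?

2.62; luxury

%ΔQ = (5958 − 4437)/[( 4437 + 5958)/2] = 1521/5197.5 = 0.292640…
%ΔIncome = (28510 − 25490)/[( 25490 + 28510)/2] = 3020/27000 = 0.111851…
E_income = (1521/5197.5) / (3020/27000) = 2.6163…
E_income > 1 ⇒ normal good, luxury.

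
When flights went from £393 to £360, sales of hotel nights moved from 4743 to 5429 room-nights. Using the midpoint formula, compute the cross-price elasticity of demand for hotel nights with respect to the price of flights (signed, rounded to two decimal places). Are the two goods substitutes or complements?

%ΔQ_{hotel nights} = (5429 − 4743)/avg = 686/5086 = 0.134880…
%ΔP_{flights} = (360 − 393)/avg = -33/376.5 = -0.087649…
E_cross = (686/5086) / (-33/376.5) = -1.5388…
E_cross < 0 ⇒ the goods are complements.

-1.54; complements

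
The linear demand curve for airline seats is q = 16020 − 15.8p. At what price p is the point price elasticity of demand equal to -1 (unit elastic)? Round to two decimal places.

Ed = −15.8p/(16020 − 15.8p). Set this equal to -1:
15.8p = 1·(16020 − 15.8p) ⇒ 15.8p(1 + 1) = 1·16020
p = 1·16020 / (15.8·2) = 506.9620…

506.96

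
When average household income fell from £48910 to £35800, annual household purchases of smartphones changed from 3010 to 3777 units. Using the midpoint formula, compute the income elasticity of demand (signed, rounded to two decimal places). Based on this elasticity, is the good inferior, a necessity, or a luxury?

%ΔQ = (3777 − 3010)/[( 3010 + 3777)/2] = 767/3393.5 = 0.226020…
%ΔIncome = (35800 − 48910)/[( 48910 + 35800)/2] = -13110/42355 = -0.309526…
E_income = (767/3393.5) / (-13110/42355) = -0.7302…
E_income < 0 ⇒ inferior good.

-0.73; inferior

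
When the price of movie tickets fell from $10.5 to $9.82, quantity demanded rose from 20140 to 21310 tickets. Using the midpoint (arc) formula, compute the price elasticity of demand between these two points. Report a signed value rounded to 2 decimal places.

%ΔQ = (21310 − 20140) / [(20140 + 21310)/2] = 1170/20725 = 0.056453…
%ΔP = (9.82 − 10.5) / [(10.5 + 9.82)/2] = -0.68/10.16 = -0.066929…
Arc Ed = %ΔQ / %ΔP = (1170/20725) / (-0.68/10.16) = -0.8434…

-0.84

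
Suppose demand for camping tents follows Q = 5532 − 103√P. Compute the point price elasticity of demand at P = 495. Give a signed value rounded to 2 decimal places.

dQ/dP = −103/(2√P) = -2.31475. At P = 495, Q = 3240.39.
Ed = (dQ/dP)·(P/Q) = (-2.31475) × (495/3240.39) = -0.3535…

-0.35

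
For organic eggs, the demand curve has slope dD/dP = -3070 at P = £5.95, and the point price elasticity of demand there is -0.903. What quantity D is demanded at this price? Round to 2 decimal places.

Ed = (dD/dP)·(P/D) ⇒ D = (dD/dP)·P/Ed = (-3070)·5.95/(-0.903) = 20228.6821…

20228.68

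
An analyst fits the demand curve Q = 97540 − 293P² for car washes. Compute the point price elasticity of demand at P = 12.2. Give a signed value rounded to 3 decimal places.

-1.617

dQ/dP = −2·293·P = -7149.2. At P = 12.2, Q = 53929.88.
Ed = (dQ/dP)·(P/Q) = (-7149.2) × (12.2/53929.88) = -1.61728…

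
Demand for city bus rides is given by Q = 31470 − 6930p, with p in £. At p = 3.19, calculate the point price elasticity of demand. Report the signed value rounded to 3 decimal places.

dQ/dp = −6930. At p = 3.19, Q = 31470 − 6930(3.19) = 9363.3.
Ed = (dQ/dp)·(p/Q) = −6930 × (3.19/9363.3) = -2.36099…

-2.361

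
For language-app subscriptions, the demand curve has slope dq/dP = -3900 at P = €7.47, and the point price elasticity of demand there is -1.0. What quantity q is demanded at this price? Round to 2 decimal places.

Ed = (dq/dP)·(P/q) ⇒ q = (dq/dP)·P/Ed = (-3900)·7.47/(-1.0) = 29133

29133.00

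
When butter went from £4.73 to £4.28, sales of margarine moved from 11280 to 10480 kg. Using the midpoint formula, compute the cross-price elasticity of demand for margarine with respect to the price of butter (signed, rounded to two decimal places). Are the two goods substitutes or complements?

0.74; substitutes

%ΔQ_{margarine} = (10480 − 11280)/avg = -800/10880 = -0.073529…
%ΔP_{butter} = (4.28 − 4.73)/avg = -0.45/4.505 = -0.099889…
E_cross = (-800/10880) / (-0.45/4.505) = 0.7361…
E_cross > 0 ⇒ the goods are substitutes.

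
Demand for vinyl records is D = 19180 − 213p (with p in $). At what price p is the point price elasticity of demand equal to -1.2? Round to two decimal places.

49.12

Ed = −213p/(19180 − 213p). Set this equal to -1.2:
213p = 1.2·(19180 − 213p) ⇒ 213p(1 + 1.2) = 1.2·19180
p = 1.2·19180 / (213·2.2) = 49.1165…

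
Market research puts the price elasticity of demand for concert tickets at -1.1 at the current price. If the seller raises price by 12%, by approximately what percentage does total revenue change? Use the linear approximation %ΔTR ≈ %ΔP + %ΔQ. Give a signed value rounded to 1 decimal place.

%ΔQ ≈ Ed × %ΔP = (-1.1) × (+12%) = -13.2000%
%ΔTR ≈ %ΔP + %ΔQ = (+12%) + (-13.2000%) = -1.2000%

-1.2%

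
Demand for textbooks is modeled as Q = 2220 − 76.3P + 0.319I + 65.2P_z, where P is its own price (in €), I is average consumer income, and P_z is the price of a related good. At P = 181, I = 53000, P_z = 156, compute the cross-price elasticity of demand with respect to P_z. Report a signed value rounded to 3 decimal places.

At the given values, Q = 2220 − 76.3(181) + 0.319(53000) + 65.2(156) = 15487.9.
∂Q/∂P_z = 65.2.
E = (65.2) × (156/15487.9) = 0.65671…

0.657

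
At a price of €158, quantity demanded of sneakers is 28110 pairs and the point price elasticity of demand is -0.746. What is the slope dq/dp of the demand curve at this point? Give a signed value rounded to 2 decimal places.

Ed = (dq/dp)·(p/q) ⇒ dq/dp = Ed·q/p = (-0.746)·28110/158 = -132.7218…

-132.72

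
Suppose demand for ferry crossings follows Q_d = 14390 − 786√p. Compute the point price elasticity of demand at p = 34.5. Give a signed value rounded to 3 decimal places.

dQ_d/dp = −786/(2√p) = -66.9088. At p = 34.5, Q_d = 9773.3.
Ed = (dQ_d/dp)·(p/Q_d) = (-66.9088) × (34.5/9773.3) = -0.23618…

-0.236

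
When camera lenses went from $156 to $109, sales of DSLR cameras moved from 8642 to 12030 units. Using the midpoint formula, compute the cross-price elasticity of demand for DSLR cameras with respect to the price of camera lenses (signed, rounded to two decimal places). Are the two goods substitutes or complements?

%ΔQ_{DSLR cameras} = (12030 − 8642)/avg = 3388/10336 = 0.327786…
%ΔP_{camera lenses} = (109 − 156)/avg = -47/132.5 = -0.354716…
E_cross = (3388/10336) / (-47/132.5) = -0.9240…
E_cross < 0 ⇒ the goods are complements.

-0.92; complements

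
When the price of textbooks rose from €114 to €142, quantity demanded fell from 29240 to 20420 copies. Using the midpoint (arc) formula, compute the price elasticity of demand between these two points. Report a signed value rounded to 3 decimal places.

%ΔQ = (20420 − 29240) / [(29240 + 20420)/2] = -8820/24830 = -0.355215…
%ΔP = (142 − 114) / [(114 + 142)/2] = 28/128 = 0.21875
Arc Ed = %ΔQ / %ΔP = (-8820/24830) / (28/128) = -1.62384…

-1.624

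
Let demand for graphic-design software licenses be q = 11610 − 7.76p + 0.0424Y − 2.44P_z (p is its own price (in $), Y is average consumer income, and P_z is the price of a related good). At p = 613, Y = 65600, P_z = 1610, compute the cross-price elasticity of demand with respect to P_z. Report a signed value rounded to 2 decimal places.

At the given values, q = 11610 − 7.76(613) + 0.0424(65600) − 2.44(1610) = 5706.16.
∂q/∂P_z = -2.44.
E = (-2.44) × (1610/5706.16) = -0.6884…

-0.69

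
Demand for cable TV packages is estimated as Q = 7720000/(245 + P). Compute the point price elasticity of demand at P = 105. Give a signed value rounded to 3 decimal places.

dQ/dP = −7720000/(245 + P)² = -63.0204. At P = 105, Q = 22057.1.
Ed = (dQ/dP)·(P/Q) = (-63.0204) × (105/22057.1) = -0.3

-0.300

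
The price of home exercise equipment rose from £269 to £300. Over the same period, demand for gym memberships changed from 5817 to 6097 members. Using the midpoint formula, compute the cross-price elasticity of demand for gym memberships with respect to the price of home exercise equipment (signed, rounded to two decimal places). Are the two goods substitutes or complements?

%ΔQ_{gym memberships} = (6097 − 5817)/avg = 280/5957 = 0.047003…
%ΔP_{home exercise equipment} = (300 − 269)/avg = 31/284.5 = 0.108963…
E_cross = (280/5957) / (31/284.5) = 0.4313…
E_cross > 0 ⇒ the goods are substitutes.

0.43; substitutes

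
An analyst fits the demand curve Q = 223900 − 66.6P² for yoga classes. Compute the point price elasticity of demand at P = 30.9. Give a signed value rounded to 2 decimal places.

-0.79

dQ/dP = −2·66.6·P = -4115.88. At P = 30.9, Q = 160309.654.
Ed = (dQ/dP)·(P/Q) = (-4115.88) × (30.9/160309.654) = -0.7933…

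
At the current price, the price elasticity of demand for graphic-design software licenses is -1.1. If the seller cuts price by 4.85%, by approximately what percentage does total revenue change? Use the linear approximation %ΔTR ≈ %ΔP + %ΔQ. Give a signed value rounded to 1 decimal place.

+0.5%

%ΔQ ≈ Ed × %ΔP = (-1.1) × (-4.85%) = +5.3350%
%ΔTR ≈ %ΔP + %ΔQ = (-4.85%) + (+5.3350%) = +0.4850%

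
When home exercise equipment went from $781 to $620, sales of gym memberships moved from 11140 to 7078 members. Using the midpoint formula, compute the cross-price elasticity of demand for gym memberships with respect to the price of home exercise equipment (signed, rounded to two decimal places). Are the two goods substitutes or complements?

1.94; substitutes

%ΔQ_{gym memberships} = (7078 − 11140)/avg = -4062/9109 = -0.445932…
%ΔP_{home exercise equipment} = (620 − 781)/avg = -161/700.5 = -0.229835…
E_cross = (-4062/9109) / (-161/700.5) = 1.9402…
E_cross > 0 ⇒ the goods are substitutes.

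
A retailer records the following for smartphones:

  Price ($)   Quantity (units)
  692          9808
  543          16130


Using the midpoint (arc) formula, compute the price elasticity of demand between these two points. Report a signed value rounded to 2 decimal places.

-2.02

%ΔQ = (16130 − 9808) / [(9808 + 16130)/2] = 6322/12969 = 0.487470…
%ΔP = (543 − 692) / [(692 + 543)/2] = -149/617.5 = -0.241295…
Arc Ed = %ΔQ / %ΔP = (6322/12969) / (-149/617.5) = -2.0202…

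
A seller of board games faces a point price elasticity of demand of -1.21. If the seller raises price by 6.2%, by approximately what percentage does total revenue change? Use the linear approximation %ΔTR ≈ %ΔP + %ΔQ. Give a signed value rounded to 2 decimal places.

%ΔQ ≈ Ed × %ΔP = (-1.21) × (+6.2%) = -7.5020%
%ΔTR ≈ %ΔP + %ΔQ = (+6.2%) + (-7.5020%) = -1.3020%

-1.30%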